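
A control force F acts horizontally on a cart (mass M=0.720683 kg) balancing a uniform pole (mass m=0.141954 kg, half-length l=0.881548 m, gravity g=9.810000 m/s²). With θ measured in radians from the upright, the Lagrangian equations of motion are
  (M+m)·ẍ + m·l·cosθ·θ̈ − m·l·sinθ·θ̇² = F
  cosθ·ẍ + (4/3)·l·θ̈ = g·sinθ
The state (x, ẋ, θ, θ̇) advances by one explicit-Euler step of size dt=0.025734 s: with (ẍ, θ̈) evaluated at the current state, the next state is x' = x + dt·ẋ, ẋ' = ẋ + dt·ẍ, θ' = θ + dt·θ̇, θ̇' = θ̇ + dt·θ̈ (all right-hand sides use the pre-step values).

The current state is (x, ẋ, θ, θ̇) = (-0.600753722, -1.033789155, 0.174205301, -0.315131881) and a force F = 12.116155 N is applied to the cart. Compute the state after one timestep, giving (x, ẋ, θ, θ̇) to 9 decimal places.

(-0.627357252, -0.629158222, 0.166095697, -0.616945189)

sinθ=0.173325522, cosθ=0.984864592
temp = (F + m·l·θ̇²·sinθ)/(M+m) = (12.116155 + 0.002153976)/0.862637 = 14.047981916
θ̈ = (g·sinθ − cosθ·temp)/(l·(4/3 − m·cos²θ/(M+m))) = -11.728192567
ẍ = temp − m·l·θ̈·cosθ/(M+m) = 15.723592631
Euler: x'=-0.600753722+0.025734·-1.033789155=-0.627357252, ẋ'=-1.033789155+0.025734·15.723592631=-0.629158222
       θ'=0.174205301+0.025734·-0.315131881=0.166095697, θ̇'=-0.315131881+0.025734·-11.728192567=-0.616945189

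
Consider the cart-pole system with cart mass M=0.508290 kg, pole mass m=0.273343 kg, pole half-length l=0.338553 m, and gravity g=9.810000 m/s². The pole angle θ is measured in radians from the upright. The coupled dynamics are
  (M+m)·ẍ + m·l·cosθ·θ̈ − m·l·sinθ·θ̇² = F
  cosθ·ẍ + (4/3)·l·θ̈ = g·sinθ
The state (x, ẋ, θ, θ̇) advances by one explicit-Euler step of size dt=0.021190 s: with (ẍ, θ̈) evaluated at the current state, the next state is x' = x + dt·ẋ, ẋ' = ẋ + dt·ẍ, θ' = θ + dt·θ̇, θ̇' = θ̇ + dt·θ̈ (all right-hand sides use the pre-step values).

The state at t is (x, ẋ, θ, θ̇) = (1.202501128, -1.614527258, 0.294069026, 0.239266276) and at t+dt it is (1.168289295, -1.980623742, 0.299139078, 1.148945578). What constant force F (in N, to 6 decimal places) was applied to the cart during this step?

ẍ = (ẋ'−ẋ)/dt = (-1.980623742−-1.614527258)/0.021190 = -17.276852
θ̈ = (θ̇'−θ̇)/dt = (1.148945578−0.239266276)/0.021190 = 42.929651
sinθ=0.289849, cosθ=0.957072
F = (M+m)·ẍ + m·l·cosθ·θ̈ − m·l·sinθ·θ̇² = -13.504157 + 3.802216 − 0.001536 = -9.703477

F = -9.703477 N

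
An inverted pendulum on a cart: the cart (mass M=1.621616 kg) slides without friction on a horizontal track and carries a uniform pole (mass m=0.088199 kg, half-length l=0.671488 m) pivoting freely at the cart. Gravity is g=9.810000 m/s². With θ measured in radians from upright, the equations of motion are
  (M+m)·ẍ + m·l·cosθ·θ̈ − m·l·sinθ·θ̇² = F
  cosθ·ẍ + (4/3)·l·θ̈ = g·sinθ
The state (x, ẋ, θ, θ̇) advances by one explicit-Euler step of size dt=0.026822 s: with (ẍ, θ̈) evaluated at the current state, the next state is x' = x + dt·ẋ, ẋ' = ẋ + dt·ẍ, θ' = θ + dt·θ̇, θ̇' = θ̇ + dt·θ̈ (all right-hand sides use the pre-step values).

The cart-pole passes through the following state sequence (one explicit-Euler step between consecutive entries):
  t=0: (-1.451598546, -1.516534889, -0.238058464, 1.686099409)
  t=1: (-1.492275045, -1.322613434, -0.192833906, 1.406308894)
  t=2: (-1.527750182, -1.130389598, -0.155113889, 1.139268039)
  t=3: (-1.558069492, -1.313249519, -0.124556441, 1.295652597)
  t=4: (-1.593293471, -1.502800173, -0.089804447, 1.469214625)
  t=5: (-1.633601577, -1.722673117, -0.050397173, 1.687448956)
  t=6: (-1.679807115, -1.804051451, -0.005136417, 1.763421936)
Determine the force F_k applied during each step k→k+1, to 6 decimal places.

step 0→1:
  ẍ = (ẋ'−ẋ)/dt = (-1.322613434−-1.516534889)/0.026822 = 7.229940
  θ̈ = (θ̇'−θ̇)/dt = (1.406308894−1.686099409)/0.026822 = -10.431382
  sinθ=-0.235816, cosθ=0.971798
  F = (M+m)·ẍ + m·l·cosθ·θ̈ − m·l·sinθ·θ̇² = 12.361860 + -0.600371 − -0.039705 = 11.801194
step 1→2:
  ẍ = (ẋ'−ẋ)/dt = (-1.130389598−-1.322613434)/0.026822 = 7.166648
  θ̈ = (θ̇'−θ̇)/dt = (1.139268039−1.406308894)/0.026822 = -9.956038
  sinθ=-0.191641, cosθ=0.981465
  F = (M+m)·ẍ + m·l·cosθ·θ̈ − m·l·sinθ·θ̇² = 12.253642 + -0.578713 − -0.022447 = 11.697376
step 2→3:
  ẍ = (ẋ'−ẋ)/dt = (-1.313249519−-1.130389598)/0.026822 = -6.817535
  θ̈ = (θ̇'−θ̇)/dt = (1.295652597−1.139268039)/0.026822 = 5.830458
  sinθ=-0.154493, cosθ=0.987994
  F = (M+m)·ẍ + m·l·cosθ·θ̈ − m·l·sinθ·θ̇² = -11.656723 + 0.341161 − -0.011876 = -11.303687
step 3→4:
  ẍ = (ẋ'−ẋ)/dt = (-1.502800173−-1.313249519)/0.026822 = -7.066984
  θ̈ = (θ̇'−θ̇)/dt = (1.469214625−1.295652597)/0.026822 = 6.470883
  sinθ=-0.124235, cosθ=0.992253
  F = (M+m)·ẍ + m·l·cosθ·θ̈ − m·l·sinθ·θ̇² = -12.083236 + 0.380266 − -0.012352 = -11.690618
step 4→5:
  ẍ = (ẋ'−ẋ)/dt = (-1.722673117−-1.502800173)/0.026822 = -8.197485
  θ̈ = (θ̇'−θ̇)/dt = (1.687448956−1.469214625)/0.026822 = 8.136393
  sinθ=-0.089684, cosθ=0.995970
  F = (M+m)·ẍ + m·l·cosθ·θ̈ − m·l·sinθ·θ̇² = -14.016183 + 0.479933 − -0.011465 = -13.524785
step 5→6:
  ẍ = (ẋ'−ẋ)/dt = (-1.804051451−-1.722673117)/0.026822 = -3.034014
  θ̈ = (θ̇'−θ̇)/dt = (1.763421936−1.687448956)/0.026822 = 2.832488
  sinθ=-0.050376, cosθ=0.998730
  F = (M+m)·ẍ + m·l·cosθ·θ̈ − m·l·sinθ·θ̇² = -5.187603 + 0.167540 − -0.008495 = -5.011568

F_0 = 11.801194 N
F_1 = 11.697376 N
F_2 = -11.303687 N
F_3 = -11.690618 N
F_4 = -13.524785 N
F_5 = -5.011568 N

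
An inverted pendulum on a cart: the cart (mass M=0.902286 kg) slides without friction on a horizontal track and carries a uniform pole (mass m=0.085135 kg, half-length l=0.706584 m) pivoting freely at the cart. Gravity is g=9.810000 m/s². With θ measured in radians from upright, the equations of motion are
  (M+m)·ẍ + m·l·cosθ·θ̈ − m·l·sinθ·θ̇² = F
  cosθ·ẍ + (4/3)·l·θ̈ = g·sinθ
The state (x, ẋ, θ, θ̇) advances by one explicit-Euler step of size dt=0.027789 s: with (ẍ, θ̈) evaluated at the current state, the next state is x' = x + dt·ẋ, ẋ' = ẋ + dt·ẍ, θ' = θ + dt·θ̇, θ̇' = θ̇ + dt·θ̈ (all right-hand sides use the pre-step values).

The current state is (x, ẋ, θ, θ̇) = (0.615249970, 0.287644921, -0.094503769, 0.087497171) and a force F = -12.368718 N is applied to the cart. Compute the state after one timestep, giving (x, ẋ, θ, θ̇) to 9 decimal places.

(0.623243335, -0.082516457, -0.092072310, 0.451344897)

sinθ=-0.094363164, cosθ=0.995537841
temp = (F + m·l·θ̇²·sinθ)/(M+m) = (-12.368718 + -0.000043457)/0.987421 = -12.526330164
θ̈ = (g·sinθ − cosθ·temp)/(l·(4/3 − m·cos²θ/(M+m))) = 13.093228468
ẍ = temp − m·l·θ̈·cosθ/(M+m) = -13.320428158
Euler: x'=0.615249970+0.027789·0.287644921=0.623243335, ẋ'=0.287644921+0.027789·-13.320428158=-0.082516457
       θ'=-0.094503769+0.027789·0.087497171=-0.092072310, θ̇'=0.087497171+0.027789·13.093228468=0.451344897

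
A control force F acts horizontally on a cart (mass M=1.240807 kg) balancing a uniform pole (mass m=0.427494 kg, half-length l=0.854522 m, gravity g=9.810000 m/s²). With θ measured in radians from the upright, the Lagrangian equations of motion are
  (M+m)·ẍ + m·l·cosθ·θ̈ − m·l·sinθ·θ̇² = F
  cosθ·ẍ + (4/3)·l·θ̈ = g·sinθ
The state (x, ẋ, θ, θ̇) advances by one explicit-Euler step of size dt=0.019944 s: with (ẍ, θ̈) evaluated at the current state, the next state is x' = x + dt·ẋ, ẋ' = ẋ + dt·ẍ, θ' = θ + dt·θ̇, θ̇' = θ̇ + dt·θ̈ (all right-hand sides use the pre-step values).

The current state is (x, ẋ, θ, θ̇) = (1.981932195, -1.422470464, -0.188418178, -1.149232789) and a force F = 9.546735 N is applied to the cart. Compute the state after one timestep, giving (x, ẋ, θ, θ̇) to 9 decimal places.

(1.953562444, -1.275193147, -0.211338477, -1.308371905)

sinθ=-0.187305303, cosθ=0.982301748
temp = (F + m·l·θ̇²·sinθ)/(M+m) = (9.546735 + -0.090368976)/1.668301 = 5.668261317
θ̈ = (g·sinθ − cosθ·temp)/(l·(4/3 − m·cos²θ/(M+m))) = -7.979297859
ẍ = temp − m·l·θ̈·cosθ/(M+m) = 7.384542558
Euler: x'=1.981932195+0.019944·-1.422470464=1.953562444, ẋ'=-1.422470464+0.019944·7.384542558=-1.275193147
       θ'=-0.188418178+0.019944·-1.149232789=-0.211338477, θ̇'=-1.149232789+0.019944·-7.979297859=-1.308371905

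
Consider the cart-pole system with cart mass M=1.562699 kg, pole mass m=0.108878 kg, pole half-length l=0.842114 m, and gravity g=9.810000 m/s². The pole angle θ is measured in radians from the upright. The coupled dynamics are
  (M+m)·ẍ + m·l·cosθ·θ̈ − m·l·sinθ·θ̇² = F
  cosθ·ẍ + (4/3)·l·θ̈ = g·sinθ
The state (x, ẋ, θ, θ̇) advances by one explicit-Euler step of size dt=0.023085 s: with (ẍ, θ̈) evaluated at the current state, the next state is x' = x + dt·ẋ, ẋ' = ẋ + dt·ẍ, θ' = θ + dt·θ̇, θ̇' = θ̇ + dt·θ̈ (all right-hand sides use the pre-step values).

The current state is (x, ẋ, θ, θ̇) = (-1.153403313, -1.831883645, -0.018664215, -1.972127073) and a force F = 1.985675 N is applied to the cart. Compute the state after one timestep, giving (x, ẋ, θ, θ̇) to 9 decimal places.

(-1.195692347, -1.802932527, -0.064190768, -2.001671114)

sinθ=-0.018663131, cosθ=0.999825829
temp = (F + m·l·θ̇²·sinθ)/(M+m) = (1.985675 + -0.006655265)/1.671577 = 1.183923765
θ̈ = (g·sinθ − cosθ·temp)/(l·(4/3 − m·cos²θ/(M+m))) = -1.279793840
ẍ = temp − m·l·θ̈·cosθ/(M+m) = 1.254109524
Euler: x'=-1.153403313+0.023085·-1.831883645=-1.195692347, ẋ'=-1.831883645+0.023085·1.254109524=-1.802932527
       θ'=-0.018664215+0.023085·-1.972127073=-0.064190768, θ̇'=-1.972127073+0.023085·-1.279793840=-2.001671114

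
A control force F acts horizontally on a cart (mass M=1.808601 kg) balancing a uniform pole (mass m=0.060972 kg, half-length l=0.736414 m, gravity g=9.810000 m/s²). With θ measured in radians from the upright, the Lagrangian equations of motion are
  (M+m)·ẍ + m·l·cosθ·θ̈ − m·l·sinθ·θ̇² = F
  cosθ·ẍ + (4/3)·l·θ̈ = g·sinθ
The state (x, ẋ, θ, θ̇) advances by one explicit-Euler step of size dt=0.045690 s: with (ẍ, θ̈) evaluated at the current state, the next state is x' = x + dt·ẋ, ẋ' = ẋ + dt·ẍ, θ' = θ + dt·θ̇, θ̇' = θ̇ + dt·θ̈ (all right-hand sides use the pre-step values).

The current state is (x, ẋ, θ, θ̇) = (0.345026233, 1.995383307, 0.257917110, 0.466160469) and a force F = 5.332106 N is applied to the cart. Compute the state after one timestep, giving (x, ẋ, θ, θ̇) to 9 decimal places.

sinθ=0.255067112, cosθ=0.966923352
temp = (F + m·l·θ̇²·sinθ)/(M+m) = (5.332106 + 0.002488730)/1.869573 = 2.853376001
θ̈ = (g·sinθ − cosθ·temp)/(l·(4/3 − m·cos²θ/(M+m))) = -0.267645551
ẍ = temp − m·l·θ̈·cosθ/(M+m) = 2.859591301
Euler: x'=0.345026233+0.045690·1.995383307=0.436195296, ẋ'=1.995383307+0.045690·2.859591301=2.126038034
       θ'=0.257917110+0.045690·0.466160469=0.279215982, θ̇'=0.466160469+0.045690·-0.267645551=0.453931744

(0.436195296, 2.126038034, 0.279215982, 0.453931744)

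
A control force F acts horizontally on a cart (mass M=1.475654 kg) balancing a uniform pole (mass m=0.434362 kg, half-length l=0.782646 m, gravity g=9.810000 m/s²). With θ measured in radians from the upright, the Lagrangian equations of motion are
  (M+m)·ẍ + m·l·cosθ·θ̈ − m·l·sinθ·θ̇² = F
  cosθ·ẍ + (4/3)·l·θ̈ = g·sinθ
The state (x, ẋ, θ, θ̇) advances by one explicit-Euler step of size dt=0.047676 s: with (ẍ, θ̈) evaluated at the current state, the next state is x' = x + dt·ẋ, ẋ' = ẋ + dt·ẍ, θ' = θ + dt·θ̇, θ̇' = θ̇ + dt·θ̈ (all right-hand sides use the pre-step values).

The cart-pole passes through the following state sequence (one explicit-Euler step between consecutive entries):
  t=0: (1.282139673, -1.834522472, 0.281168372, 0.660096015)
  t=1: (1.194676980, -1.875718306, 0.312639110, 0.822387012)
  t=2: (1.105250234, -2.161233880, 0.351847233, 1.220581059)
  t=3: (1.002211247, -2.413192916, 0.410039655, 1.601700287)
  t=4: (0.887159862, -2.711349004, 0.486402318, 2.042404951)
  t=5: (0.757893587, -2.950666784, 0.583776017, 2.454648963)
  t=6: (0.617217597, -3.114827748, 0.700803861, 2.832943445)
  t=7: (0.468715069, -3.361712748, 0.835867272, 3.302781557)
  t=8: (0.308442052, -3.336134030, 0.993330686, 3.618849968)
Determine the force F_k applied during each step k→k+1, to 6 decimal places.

F_0 = -0.579739 N
F_1 = -8.807490 N
F_2 = -7.717563 N
F_3 = -9.410590 N
F_4 = -7.651962 N
F_5 = -5.454984 N
F_6 = -9.089502 N
F_7 = -0.215183 N

step 0→1:
  ẍ = (ẋ'−ẋ)/dt = (-1.875718306−-1.834522472)/0.047676 = -0.864079
  θ̈ = (θ̇'−θ̇)/dt = (0.822387012−0.660096015)/0.047676 = 3.404040
  sinθ=0.277478, cosθ=0.960732
  F = (M+m)·ẍ + m·l·cosθ·θ̈ − m·l·sinθ·θ̇² = -1.650405 + 1.111768 − 0.041102 = -0.579739
step 1→2:
  ẍ = (ẋ'−ẋ)/dt = (-2.161233880−-1.875718306)/0.047676 = -5.988665
  θ̈ = (θ̇'−θ̇)/dt = (1.220581059−0.822387012)/0.047676 = 8.352086
  sinθ=0.307571, cosθ=0.951525
  F = (M+m)·ẍ + m·l·cosθ·θ̈ − m·l·sinθ·θ̇² = -11.438445 + 2.701671 − 0.070716 = -8.807490
step 2→3:
  ẍ = (ẋ'−ẋ)/dt = (-2.413192916−-2.161233880)/0.047676 = -5.284819
  θ̈ = (θ̇'−θ̇)/dt = (1.601700287−1.220581059)/0.047676 = 7.993943
  sinθ=0.344632, cosθ=0.938738
  F = (M+m)·ẍ + m·l·cosθ·θ̈ − m·l·sinθ·θ̇² = -10.094089 + 2.551071 − 0.174545 = -7.717563
step 3→4:
  ẍ = (ẋ'−ẋ)/dt = (-2.711349004−-2.413192916)/0.047676 = -6.253798
  θ̈ = (θ̇'−θ̇)/dt = (2.042404951−1.601700287)/0.047676 = 9.243742
  sinθ=0.398646, cosθ=0.917105
  F = (M+m)·ẍ + m·l·cosθ·θ̈ − m·l·sinθ·θ̇² = -11.944855 + 2.881934 − 0.347670 = -9.410590
step 4→5:
  ẍ = (ẋ'−ẋ)/dt = (-2.950666784−-2.711349004)/0.047676 = -5.019670
  θ̈ = (θ̇'−θ̇)/dt = (2.454648963−2.042404951)/0.047676 = 8.646783
  sinθ=0.467448, cosθ=0.884020
  F = (M+m)·ẍ + m·l·cosθ·θ̈ − m·l·sinθ·θ̇² = -9.587650 + 2.598567 − 0.662880 = -7.651962
step 5→6:
  ẍ = (ẋ'−ẋ)/dt = (-3.114827748−-2.950666784)/0.047676 = -3.443262
  θ̈ = (θ̇'−θ̇)/dt = (2.832943445−2.454648963)/0.047676 = 7.934694
  sinθ=0.551179, cosθ=0.834387
  F = (M+m)·ẍ + m·l·cosθ·θ̈ − m·l·sinθ·θ̇² = -6.576686 + 2.250687 − 1.128985 = -5.454984
step 6→7:
  ẍ = (ẋ'−ẋ)/dt = (-3.361712748−-3.114827748)/0.047676 = -5.178392
  θ̈ = (θ̇'−θ̇)/dt = (3.302781557−2.832943445)/0.047676 = 9.854814
  sinθ=0.644832, cosθ=0.764324
  F = (M+m)·ẍ + m·l·cosθ·θ̈ − m·l·sinθ·θ̇² = -9.890811 + 2.560608 − 1.759300 = -9.089502
step 7→8:
  ẍ = (ẋ'−ẋ)/dt = (-3.336134030−-3.361712748)/0.047676 = 0.536511
  θ̈ = (θ̇'−θ̇)/dt = (3.618849968−3.302781557)/0.047676 = 6.629508
  sinθ=0.741878, cosθ=0.670535
  F = (M+m)·ẍ + m·l·cosθ·θ̈ − m·l·sinθ·θ̇² = 1.024745 + 1.511192 − 2.751120 = -0.215183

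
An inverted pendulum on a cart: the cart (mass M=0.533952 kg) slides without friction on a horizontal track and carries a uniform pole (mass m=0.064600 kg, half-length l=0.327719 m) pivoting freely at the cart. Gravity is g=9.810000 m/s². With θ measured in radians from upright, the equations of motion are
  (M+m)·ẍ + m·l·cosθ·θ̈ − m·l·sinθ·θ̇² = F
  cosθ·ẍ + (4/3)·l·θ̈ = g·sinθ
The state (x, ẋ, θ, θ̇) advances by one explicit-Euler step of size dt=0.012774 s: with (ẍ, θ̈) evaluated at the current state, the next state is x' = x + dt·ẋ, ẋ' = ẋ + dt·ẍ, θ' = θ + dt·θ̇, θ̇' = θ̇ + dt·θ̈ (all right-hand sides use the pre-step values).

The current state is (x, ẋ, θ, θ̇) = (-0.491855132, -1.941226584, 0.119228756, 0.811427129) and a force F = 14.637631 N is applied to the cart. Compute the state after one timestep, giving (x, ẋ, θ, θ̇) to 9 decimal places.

sinθ=0.118946474, cosθ=0.992900668
temp = (F + m·l·θ̇²·sinθ)/(M+m) = (14.637631 + 0.001658001)/0.598552 = 24.457839922
θ̈ = (g·sinθ − cosθ·temp)/(l·(4/3 − m·cos²θ/(M+m))) = -57.493048821
ẍ = temp − m·l·θ̈·cosθ/(M+m) = 26.476919309
Euler: x'=-0.491855132+0.012774·-1.941226584=-0.516652360, ẋ'=-1.941226584+0.012774·26.476919309=-1.603010417
       θ'=0.119228756+0.012774·0.811427129=0.129593926, θ̇'=0.811427129+0.012774·-57.493048821=0.077010923

(-0.516652360, -1.603010417, 0.129593926, 0.077010923)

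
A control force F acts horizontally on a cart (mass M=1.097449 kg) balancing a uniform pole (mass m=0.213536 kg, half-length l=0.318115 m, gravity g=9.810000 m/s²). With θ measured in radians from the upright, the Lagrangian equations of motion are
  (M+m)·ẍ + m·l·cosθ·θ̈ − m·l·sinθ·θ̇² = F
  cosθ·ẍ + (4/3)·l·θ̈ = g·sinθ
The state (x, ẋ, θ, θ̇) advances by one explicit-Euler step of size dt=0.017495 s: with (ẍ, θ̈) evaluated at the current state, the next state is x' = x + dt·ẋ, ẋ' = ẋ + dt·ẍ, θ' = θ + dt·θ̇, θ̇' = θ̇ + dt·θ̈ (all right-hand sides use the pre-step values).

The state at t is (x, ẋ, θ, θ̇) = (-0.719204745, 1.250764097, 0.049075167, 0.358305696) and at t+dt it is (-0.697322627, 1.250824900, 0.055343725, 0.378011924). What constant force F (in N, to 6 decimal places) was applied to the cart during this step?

F = 0.080551 N

ẍ = (ẋ'−ẋ)/dt = (1.250824900−1.250764097)/0.017495 = 0.003475
θ̈ = (θ̇'−θ̇)/dt = (0.378011924−0.358305696)/0.017495 = 1.126392
sinθ=0.049055, cosθ=0.998796
F = (M+m)·ẍ + m·l·cosθ·θ̈ − m·l·sinθ·θ̇² = 0.004556 + 0.076423 − 0.000428 = 0.080551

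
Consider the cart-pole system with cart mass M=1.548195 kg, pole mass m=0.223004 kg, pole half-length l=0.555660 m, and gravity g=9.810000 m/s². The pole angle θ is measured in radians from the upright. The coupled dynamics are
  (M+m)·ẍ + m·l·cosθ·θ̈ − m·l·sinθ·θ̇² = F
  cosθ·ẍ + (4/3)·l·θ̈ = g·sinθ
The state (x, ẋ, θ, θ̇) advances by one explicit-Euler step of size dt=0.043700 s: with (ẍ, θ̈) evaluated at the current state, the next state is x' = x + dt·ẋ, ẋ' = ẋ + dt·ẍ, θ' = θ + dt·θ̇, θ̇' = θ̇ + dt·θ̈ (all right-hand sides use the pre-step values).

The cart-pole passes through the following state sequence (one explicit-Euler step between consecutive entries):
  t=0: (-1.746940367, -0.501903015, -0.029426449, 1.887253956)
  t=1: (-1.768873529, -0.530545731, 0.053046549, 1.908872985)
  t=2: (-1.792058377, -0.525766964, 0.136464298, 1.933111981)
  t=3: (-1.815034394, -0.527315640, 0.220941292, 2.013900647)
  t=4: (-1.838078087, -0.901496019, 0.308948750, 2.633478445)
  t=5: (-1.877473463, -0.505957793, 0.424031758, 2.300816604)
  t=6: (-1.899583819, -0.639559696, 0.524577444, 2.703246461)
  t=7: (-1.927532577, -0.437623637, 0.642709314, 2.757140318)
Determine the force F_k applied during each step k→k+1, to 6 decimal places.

step 0→1:
  ẍ = (ẋ'−ẋ)/dt = (-0.530545731−-0.501903015)/0.043700 = -0.655440
  θ̈ = (θ̇'−θ̇)/dt = (1.908872985−1.887253956)/0.043700 = 0.494715
  sinθ=-0.029422, cosθ=0.999567
  F = (M+m)·ẍ + m·l·cosθ·θ̈ − m·l·sinθ·θ̇² = -1.160914 + 0.061276 − -0.012985 = -1.086653
step 1→2:
  ẍ = (ẋ'−ẋ)/dt = (-0.525766964−-0.530545731)/0.043700 = 0.109354
  θ̈ = (θ̇'−θ̇)/dt = (1.933111981−1.908872985)/0.043700 = 0.554668
  sinθ=0.053022, cosθ=0.998593
  F = (M+m)·ẍ + m·l·cosθ·θ̈ − m·l·sinθ·θ̇² = 0.193688 + 0.068635 − 0.023940 = 0.238382
step 2→3:
  ẍ = (ẋ'−ẋ)/dt = (-0.527315640−-0.525766964)/0.043700 = -0.035439
  θ̈ = (θ̇'−θ̇)/dt = (2.013900647−1.933111981)/0.043700 = 1.848711
  sinθ=0.136041, cosθ=0.990703
  F = (M+m)·ẍ + m·l·cosθ·θ̈ − m·l·sinθ·θ̇² = -0.062769 + 0.226952 − 0.062995 = 0.101188
step 3→4:
  ẍ = (ẋ'−ẋ)/dt = (-0.901496019−-0.527315640)/0.043700 = -8.562480
  θ̈ = (θ̇'−θ̇)/dt = (2.633478445−2.013900647)/0.043700 = 14.177982
  sinθ=0.219148, cosθ=0.975692
  F = (M+m)·ẍ + m·l·cosθ·θ̈ − m·l·sinθ·θ̇² = -15.165856 + 1.714150 − 0.110138 = -13.561844
step 4→5:
  ẍ = (ẋ'−ẋ)/dt = (-0.505957793−-0.901496019)/0.043700 = 9.051218
  θ̈ = (θ̇'−θ̇)/dt = (2.300816604−2.633478445)/0.043700 = -7.612399
  sinθ=0.304057, cosθ=0.952654
  F = (M+m)·ẍ + m·l·cosθ·θ̈ − m·l·sinθ·θ̇² = 16.031508 + -0.898625 − 0.261298 = 14.871585
step 5→6:
  ẍ = (ẋ'−ẋ)/dt = (-0.639559696−-0.505957793)/0.043700 = -3.057252
  θ̈ = (θ̇'−θ̇)/dt = (2.703246461−2.300816604)/0.043700 = 9.208921
  sinθ=0.411438, cosθ=0.911438
  F = (M+m)·ẍ + m·l·cosθ·θ̈ − m·l·sinθ·θ̇² = -5.415001 + 1.040058 − 0.269892 = -4.644836
step 6→7:
  ẍ = (ẋ'−ẋ)/dt = (-0.437623637−-0.639559696)/0.043700 = 4.620962
  θ̈ = (θ̇'−θ̇)/dt = (2.757140318−2.703246461)/0.043700 = 1.233269
  sinθ=0.500847, cosθ=0.865536
  F = (M+m)·ẍ + m·l·cosθ·θ̈ − m·l·sinθ·θ̇² = 8.184644 + 0.132271 − 0.453522 = 7.863393

F_0 = -1.086653 N
F_1 = 0.238382 N
F_2 = 0.101188 N
F_3 = -13.561844 N
F_4 = 14.871585 N
F_5 = -4.644836 N
F_6 = 7.863393 N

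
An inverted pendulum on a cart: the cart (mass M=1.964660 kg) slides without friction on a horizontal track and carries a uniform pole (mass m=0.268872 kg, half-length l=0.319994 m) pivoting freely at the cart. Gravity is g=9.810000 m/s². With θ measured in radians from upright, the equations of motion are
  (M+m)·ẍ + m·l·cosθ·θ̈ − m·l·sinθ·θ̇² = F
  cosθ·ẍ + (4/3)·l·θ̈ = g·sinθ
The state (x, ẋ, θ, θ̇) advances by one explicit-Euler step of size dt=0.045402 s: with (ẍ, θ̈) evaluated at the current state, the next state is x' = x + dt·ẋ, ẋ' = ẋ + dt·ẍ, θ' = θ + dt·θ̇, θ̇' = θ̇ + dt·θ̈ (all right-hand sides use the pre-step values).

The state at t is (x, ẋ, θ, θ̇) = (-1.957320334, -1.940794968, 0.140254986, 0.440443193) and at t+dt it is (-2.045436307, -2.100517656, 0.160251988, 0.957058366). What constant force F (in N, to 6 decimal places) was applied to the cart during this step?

ẍ = (ẋ'−ẋ)/dt = (-2.100517656−-1.940794968)/0.045402 = -3.517966
θ̈ = (θ̇'−θ̇)/dt = (0.957058366−0.440443193)/0.045402 = 11.378688
sinθ=0.139796, cosθ=0.990180
F = (M+m)·ẍ + m·l·cosθ·θ̈ − m·l·sinθ·θ̇² = -7.857489 + 0.969380 − 0.002333 = -6.890443

F = -6.890443 N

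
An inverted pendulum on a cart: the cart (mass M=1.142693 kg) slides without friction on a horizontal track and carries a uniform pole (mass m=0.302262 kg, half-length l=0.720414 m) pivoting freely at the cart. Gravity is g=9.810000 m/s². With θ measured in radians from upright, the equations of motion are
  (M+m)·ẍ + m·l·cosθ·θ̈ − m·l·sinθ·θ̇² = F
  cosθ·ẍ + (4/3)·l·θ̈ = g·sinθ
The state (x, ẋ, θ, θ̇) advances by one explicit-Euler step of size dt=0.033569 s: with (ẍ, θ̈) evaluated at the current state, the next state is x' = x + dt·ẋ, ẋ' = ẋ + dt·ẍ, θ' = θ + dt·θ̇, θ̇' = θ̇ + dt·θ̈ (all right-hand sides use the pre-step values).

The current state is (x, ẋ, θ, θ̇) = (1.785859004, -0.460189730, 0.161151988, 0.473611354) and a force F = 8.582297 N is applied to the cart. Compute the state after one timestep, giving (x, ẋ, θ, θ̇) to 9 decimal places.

sinθ=0.160455375, cosθ=0.987043096
temp = (F + m·l·θ̇²·sinθ)/(M+m) = (8.582297 + 0.007837259)/1.444955 = 5.944914726
θ̈ = (g·sinθ − cosθ·temp)/(l·(4/3 − m·cos²θ/(M+m))) = -5.276696660
ẍ = temp − m·l·θ̈·cosθ/(M+m) = 6.729806211
Euler: x'=1.785859004+0.033569·-0.460189730=1.770410895, ẋ'=-0.460189730+0.033569·6.729806211=-0.234276865
       θ'=0.161151988+0.033569·0.473611354=0.177050648, θ̇'=0.473611354+0.033569·-5.276696660=0.296477924

(1.770410895, -0.234276865, 0.177050648, 0.296477924)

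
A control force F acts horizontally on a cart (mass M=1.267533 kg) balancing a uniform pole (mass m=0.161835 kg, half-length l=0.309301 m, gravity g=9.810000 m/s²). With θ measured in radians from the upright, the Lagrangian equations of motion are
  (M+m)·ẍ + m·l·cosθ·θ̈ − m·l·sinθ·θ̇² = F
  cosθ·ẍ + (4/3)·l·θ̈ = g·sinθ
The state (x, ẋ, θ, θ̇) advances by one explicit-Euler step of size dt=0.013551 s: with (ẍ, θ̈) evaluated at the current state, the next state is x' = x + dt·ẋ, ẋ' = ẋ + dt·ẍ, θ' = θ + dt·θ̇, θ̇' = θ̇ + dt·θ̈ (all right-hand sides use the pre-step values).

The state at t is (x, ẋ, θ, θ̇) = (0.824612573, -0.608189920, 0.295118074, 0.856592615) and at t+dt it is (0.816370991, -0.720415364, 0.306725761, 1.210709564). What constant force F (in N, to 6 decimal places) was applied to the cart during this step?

ẍ = (ẋ'−ẋ)/dt = (-0.720415364−-0.608189920)/0.013551 = -8.281709
θ̈ = (θ̇'−θ̇)/dt = (1.210709564−0.856592615)/0.013551 = 26.132164
sinθ=0.290853, cosθ=0.956768
F = (M+m)·ẍ + m·l·cosθ·θ̈ − m·l·sinθ·θ̇² = -11.837610 + 1.251514 − 0.010683 = -10.596779

F = -10.596779 N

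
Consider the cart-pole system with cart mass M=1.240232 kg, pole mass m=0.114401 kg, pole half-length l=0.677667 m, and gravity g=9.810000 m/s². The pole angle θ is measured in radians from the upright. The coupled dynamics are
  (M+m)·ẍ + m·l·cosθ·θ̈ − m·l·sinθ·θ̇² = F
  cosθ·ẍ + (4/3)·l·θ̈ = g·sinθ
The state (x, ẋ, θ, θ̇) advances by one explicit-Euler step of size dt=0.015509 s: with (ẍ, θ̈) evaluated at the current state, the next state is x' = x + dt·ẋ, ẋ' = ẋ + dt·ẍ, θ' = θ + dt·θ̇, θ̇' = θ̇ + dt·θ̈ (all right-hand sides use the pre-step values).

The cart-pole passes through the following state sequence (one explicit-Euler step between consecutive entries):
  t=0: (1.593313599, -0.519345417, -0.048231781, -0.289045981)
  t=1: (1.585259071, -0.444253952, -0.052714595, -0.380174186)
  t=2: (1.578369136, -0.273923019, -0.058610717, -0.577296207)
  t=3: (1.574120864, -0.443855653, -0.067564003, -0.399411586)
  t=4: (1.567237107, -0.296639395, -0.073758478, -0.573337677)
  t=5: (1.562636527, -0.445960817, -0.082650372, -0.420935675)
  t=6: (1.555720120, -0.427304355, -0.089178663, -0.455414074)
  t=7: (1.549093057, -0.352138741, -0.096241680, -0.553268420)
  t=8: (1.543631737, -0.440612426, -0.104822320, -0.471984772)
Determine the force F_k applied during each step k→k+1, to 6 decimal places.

step 0→1:
  ẍ = (ẋ'−ẋ)/dt = (-0.444253952−-0.519345417)/0.015509 = 4.841799
  θ̈ = (θ̇'−θ̇)/dt = (-0.380174186−-0.289045981)/0.015509 = -5.875827
  sinθ=-0.048213, cosθ=0.998837
  F = (M+m)·ẍ + m·l·cosθ·θ̈ − m·l·sinθ·θ̇² = 6.558861 + -0.454998 − -0.000312 = 6.104175
step 1→2:
  ẍ = (ẋ'−ẋ)/dt = (-0.273923019−-0.444253952)/0.015509 = 10.982715
  θ̈ = (θ̇'−θ̇)/dt = (-0.577296207−-0.380174186)/0.015509 = -12.710170
  sinθ=-0.052690, cosθ=0.998611
  F = (M+m)·ẍ + m·l·cosθ·θ̈ − m·l·sinθ·θ̇² = 14.877549 + -0.983997 − -0.000590 = 13.894142
step 2→3:
  ẍ = (ẋ'−ẋ)/dt = (-0.443855653−-0.273923019)/0.015509 = -10.957034
  θ̈ = (θ̇'−θ̇)/dt = (-0.399411586−-0.577296207)/0.015509 = 11.469767
  sinθ=-0.058577, cosθ=0.998283
  F = (M+m)·ẍ + m·l·cosθ·θ̈ − m·l·sinθ·θ̇² = -14.842759 + 0.887676 − -0.001513 = -13.953570
step 3→4:
  ẍ = (ẋ'−ẋ)/dt = (-0.296639395−-0.443855653)/0.015509 = 9.492311
  θ̈ = (θ̇'−θ̇)/dt = (-0.573337677−-0.399411586)/0.015509 = -11.214526
  sinθ=-0.067513, cosθ=0.997718
  F = (M+m)·ẍ + m·l·cosθ·θ̈ − m·l·sinθ·θ̇² = 12.858598 + -0.867431 − -0.000835 = 11.992002
step 4→5:
  ẍ = (ẋ'−ẋ)/dt = (-0.445960817−-0.296639395)/0.015509 = -9.628050
  θ̈ = (θ̇'−θ̇)/dt = (-0.420935675−-0.573337677)/0.015509 = 9.826681
  sinθ=-0.073692, cosθ=0.997281
  F = (M+m)·ẍ + m·l·cosθ·θ̈ − m·l·sinθ·θ̇² = -13.042474 + 0.759750 − -0.001878 = -12.280846
step 5→6:
  ẍ = (ẋ'−ẋ)/dt = (-0.427304355−-0.445960817)/0.015509 = 1.202944
  θ̈ = (θ̇'−θ̇)/dt = (-0.455414074−-0.420935675)/0.015509 = -2.223122
  sinθ=-0.082556, cosθ=0.996586
  F = (M+m)·ẍ + m·l·cosθ·θ̈ − m·l·sinθ·θ̇² = 1.629548 + -0.171761 − -0.001134 = 1.458921
step 6→7:
  ẍ = (ẋ'−ẋ)/dt = (-0.352138741−-0.427304355)/0.015509 = 4.846580
  θ̈ = (θ̇'−θ̇)/dt = (-0.553268420−-0.455414074)/0.015509 = -6.309520
  sinθ=-0.089061, cosθ=0.996026
  F = (M+m)·ẍ + m·l·cosθ·θ̈ − m·l·sinθ·θ̇² = 6.565338 + -0.487207 − -0.001432 = 6.079563
step 7→8:
  ẍ = (ẋ'−ẋ)/dt = (-0.440612426−-0.352138741)/0.015509 = -5.704667
  θ̈ = (θ̇'−θ̇)/dt = (-0.471984772−-0.553268420)/0.015509 = 5.241063
  sinθ=-0.096093, cosθ=0.995372
  F = (M+m)·ẍ + m·l·cosθ·θ̈ − m·l·sinθ·θ̇² = -7.727731 + 0.404437 − -0.002280 = -7.321013

F_0 = 6.104175 N
F_1 = 13.894142 N
F_2 = -13.953570 N
F_3 = 11.992002 N
F_4 = -12.280846 N
F_5 = 1.458921 N
F_6 = 6.079563 N
F_7 = -7.321013 N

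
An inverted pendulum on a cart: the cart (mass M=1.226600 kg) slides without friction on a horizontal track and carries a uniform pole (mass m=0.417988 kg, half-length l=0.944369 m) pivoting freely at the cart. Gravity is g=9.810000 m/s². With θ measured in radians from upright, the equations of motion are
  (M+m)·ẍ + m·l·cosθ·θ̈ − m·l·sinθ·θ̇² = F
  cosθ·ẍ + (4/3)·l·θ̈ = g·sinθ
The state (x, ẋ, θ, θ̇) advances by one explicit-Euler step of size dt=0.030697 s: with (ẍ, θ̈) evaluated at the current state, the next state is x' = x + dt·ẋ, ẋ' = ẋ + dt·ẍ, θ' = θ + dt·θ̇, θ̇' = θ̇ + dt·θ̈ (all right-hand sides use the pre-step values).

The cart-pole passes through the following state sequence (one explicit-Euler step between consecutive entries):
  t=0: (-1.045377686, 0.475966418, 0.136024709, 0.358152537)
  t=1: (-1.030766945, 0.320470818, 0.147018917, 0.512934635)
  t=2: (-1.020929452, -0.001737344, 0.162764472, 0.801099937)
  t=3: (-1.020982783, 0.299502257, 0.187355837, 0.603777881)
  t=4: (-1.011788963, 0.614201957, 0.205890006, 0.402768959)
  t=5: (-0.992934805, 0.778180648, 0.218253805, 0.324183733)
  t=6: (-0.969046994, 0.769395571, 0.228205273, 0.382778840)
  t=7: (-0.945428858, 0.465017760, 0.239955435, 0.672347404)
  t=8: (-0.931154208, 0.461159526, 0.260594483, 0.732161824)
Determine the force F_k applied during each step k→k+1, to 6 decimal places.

step 0→1:
  ẍ = (ẋ'−ẋ)/dt = (0.320470818−0.475966418)/0.030697 = -5.065498
  θ̈ = (θ̇'−θ̇)/dt = (0.512934635−0.358152537)/0.030697 = 5.042255
  sinθ=0.135606, cosθ=0.990763
  F = (M+m)·ẍ + m·l·cosθ·θ̈ − m·l·sinθ·θ̇² = -8.330658 + 1.971969 − 0.006866 = -6.365555
step 1→2:
  ẍ = (ẋ'−ẋ)/dt = (-0.001737344−0.320470818)/0.030697 = -10.496406
  θ̈ = (θ̇'−θ̇)/dt = (0.801099937−0.512934635)/0.030697 = 9.387409
  sinθ=0.146490, cosθ=0.989212
  F = (M+m)·ẍ + m·l·cosθ·θ̈ − m·l·sinθ·θ̇² = -17.262263 + 3.665563 − 0.015214 = -13.611913
step 2→3:
  ẍ = (ẋ'−ẋ)/dt = (0.299502257−-0.001737344)/0.030697 = 9.813324
  θ̈ = (θ̇'−θ̇)/dt = (0.603777881−0.801099937)/0.030697 = -6.428057
  sinθ=0.162047, cosθ=0.986783
  F = (M+m)·ẍ + m·l·cosθ·θ̈ − m·l·sinθ·θ̇² = 16.138875 + -2.503842 − 0.041051 = 13.593982
step 3→4:
  ẍ = (ẋ'−ẋ)/dt = (0.614201957−0.299502257)/0.030697 = 10.251806
  θ̈ = (θ̇'−θ̇)/dt = (0.402768959−0.603777881)/0.030697 = -6.548162
  sinθ=0.186262, cosθ=0.982500
  F = (M+m)·ẍ + m·l·cosθ·θ̈ − m·l·sinθ·θ̇² = 16.859998 + -2.539555 − 0.026803 = 14.293640
step 4→5:
  ẍ = (ẋ'−ẋ)/dt = (0.778180648−0.614201957)/0.030697 = 5.341847
  θ̈ = (θ̇'−θ̇)/dt = (0.324183733−0.402768959)/0.030697 = -2.560030
  sinθ=0.204438, cosθ=0.978879
  F = (M+m)·ẍ + m·l·cosθ·θ̈ − m·l·sinθ·θ̇² = 8.785138 + -0.989190 − 0.013091 = 7.782857
step 5→6:
  ẍ = (ẋ'−ẋ)/dt = (0.769395571−0.778180648)/0.030697 = -0.286187
  θ̈ = (θ̇'−θ̇)/dt = (0.382778840−0.324183733)/0.030697 = 1.908822
  sinθ=0.216525, cosθ=0.976277
  F = (M+m)·ẍ + m·l·cosθ·θ̈ − m·l·sinθ·θ̇² = -0.470659 + 0.735604 − 0.008982 = 0.255962
step 6→7:
  ẍ = (ẋ'−ẋ)/dt = (0.465017760−0.769395571)/0.030697 = -9.915556
  θ̈ = (θ̇'−θ̇)/dt = (0.672347404−0.382778840)/0.030697 = 9.433123
  sinθ=0.226230, cosθ=0.974074
  F = (M+m)·ẍ + m·l·cosθ·θ̈ − m·l·sinθ·θ̇² = -16.307004 + 3.627045 − 0.013084 = -12.693043
step 7→8:
  ẍ = (ẋ'−ẋ)/dt = (0.461159526−0.465017760)/0.030697 = -0.125688
  θ̈ = (θ̇'−θ̇)/dt = (0.732161824−0.672347404)/0.030697 = 1.948543
  sinθ=0.237659, cosθ=0.971349
  F = (M+m)·ẍ + m·l·cosθ·θ̈ − m·l·sinθ·θ̇² = -0.206704 + 0.747120 − 0.042408 = 0.498008

F_0 = -6.365555 N
F_1 = -13.611913 N
F_2 = 13.593982 N
F_3 = 14.293640 N
F_4 = 7.782857 N
F_5 = 0.255962 N
F_6 = -12.693043 N
F_7 = 0.498008 N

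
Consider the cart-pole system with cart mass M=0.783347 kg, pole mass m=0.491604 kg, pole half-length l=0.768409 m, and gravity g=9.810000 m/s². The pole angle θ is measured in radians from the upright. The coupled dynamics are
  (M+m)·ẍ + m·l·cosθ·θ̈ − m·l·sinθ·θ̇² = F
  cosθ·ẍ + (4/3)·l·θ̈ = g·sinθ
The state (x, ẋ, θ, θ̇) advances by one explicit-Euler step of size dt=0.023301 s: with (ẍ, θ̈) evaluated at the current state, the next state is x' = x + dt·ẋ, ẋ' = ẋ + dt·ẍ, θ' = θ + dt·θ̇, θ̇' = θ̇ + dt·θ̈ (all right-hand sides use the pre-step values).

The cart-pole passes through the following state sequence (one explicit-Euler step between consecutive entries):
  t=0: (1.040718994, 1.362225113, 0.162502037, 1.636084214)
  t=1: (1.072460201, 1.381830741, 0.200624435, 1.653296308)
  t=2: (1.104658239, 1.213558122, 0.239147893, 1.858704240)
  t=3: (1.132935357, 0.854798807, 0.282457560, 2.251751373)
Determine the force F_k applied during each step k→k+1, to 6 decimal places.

F_0 = 1.184524 N
F_1 = -6.149814 N
F_2 = -13.748532 N

step 0→1:
  ẍ = (ẋ'−ẋ)/dt = (1.381830741−1.362225113)/0.023301 = 0.841407
  θ̈ = (θ̇'−θ̇)/dt = (1.653296308−1.636084214)/0.023301 = 0.738685
  sinθ=0.161788, cosθ=0.986826
  F = (M+m)·ẍ + m·l·cosθ·θ̈ − m·l·sinθ·θ̇² = 1.072753 + 0.275364 − 0.163593 = 1.184524
step 1→2:
  ẍ = (ẋ'−ẋ)/dt = (1.213558122−1.381830741)/0.023301 = -7.221691
  θ̈ = (θ̇'−θ̇)/dt = (1.858704240−1.653296308)/0.023301 = 8.815413
  sinθ=0.199281, cosθ=0.979942
  F = (M+m)·ẍ + m·l·cosθ·θ̈ − m·l·sinθ·θ̇² = -9.207302 + 3.263255 − 0.205767 = -6.149814
step 2→3:
  ẍ = (ẋ'−ẋ)/dt = (0.854798807−1.213558122)/0.023301 = -15.396735
  θ̈ = (θ̇'−θ̇)/dt = (2.251751373−1.858704240)/0.023301 = 16.868252
  sinθ=0.236875, cosθ=0.971540
  F = (M+m)·ẍ + m·l·cosθ·θ̈ − m·l·sinθ·θ̇² = -19.630082 + 6.190685 − 0.309134 = -13.748532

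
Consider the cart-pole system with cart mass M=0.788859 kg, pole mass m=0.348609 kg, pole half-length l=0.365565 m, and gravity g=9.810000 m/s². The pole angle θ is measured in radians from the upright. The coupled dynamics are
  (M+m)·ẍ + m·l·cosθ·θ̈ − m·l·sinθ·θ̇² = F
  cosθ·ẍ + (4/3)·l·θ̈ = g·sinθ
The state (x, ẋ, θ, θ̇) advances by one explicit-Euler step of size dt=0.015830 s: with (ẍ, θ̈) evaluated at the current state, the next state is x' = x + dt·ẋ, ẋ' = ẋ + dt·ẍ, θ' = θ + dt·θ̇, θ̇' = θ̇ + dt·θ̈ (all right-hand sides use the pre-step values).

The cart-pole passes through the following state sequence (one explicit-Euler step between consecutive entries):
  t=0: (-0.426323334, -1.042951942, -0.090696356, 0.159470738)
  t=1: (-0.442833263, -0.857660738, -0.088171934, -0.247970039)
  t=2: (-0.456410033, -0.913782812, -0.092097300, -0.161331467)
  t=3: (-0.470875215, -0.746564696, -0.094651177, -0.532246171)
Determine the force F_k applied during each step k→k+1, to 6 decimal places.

F_0 = 10.047816 N
F_1 = -3.337200 N
F_2 = 9.042408 N

step 0→1:
  ẍ = (ẋ'−ẋ)/dt = (-0.857660738−-1.042951942)/0.015830 = 11.705067
  θ̈ = (θ̇'−θ̇)/dt = (-0.247970039−0.159470738)/0.015830 = -25.738520
  sinθ=-0.090572, cosθ=0.995890
  F = (M+m)·ẍ + m·l·cosθ·θ̈ − m·l·sinθ·θ̇² = 13.314139 + -3.266616 − -0.000294 = 10.047816
step 1→2:
  ẍ = (ẋ'−ẋ)/dt = (-0.913782812−-0.857660738)/0.015830 = -3.545298
  θ̈ = (θ̇'−θ̇)/dt = (-0.161331467−-0.247970039)/0.015830 = 5.473062
  sinθ=-0.088058, cosθ=0.996115
  F = (M+m)·ẍ + m·l·cosθ·θ̈ − m·l·sinθ·θ̇² = -4.032663 + 0.694773 − -0.000690 = -3.337200
step 2→3:
  ẍ = (ẋ'−ẋ)/dt = (-0.746564696−-0.913782812)/0.015830 = 10.563368
  θ̈ = (θ̇'−θ̇)/dt = (-0.532246171−-0.161331467)/0.015830 = -23.431125
  sinθ=-0.091967, cosθ=0.995762
  F = (M+m)·ẍ + m·l·cosθ·θ̈ − m·l·sinθ·θ̇² = 12.015493 + -2.973390 − -0.000305 = 9.042408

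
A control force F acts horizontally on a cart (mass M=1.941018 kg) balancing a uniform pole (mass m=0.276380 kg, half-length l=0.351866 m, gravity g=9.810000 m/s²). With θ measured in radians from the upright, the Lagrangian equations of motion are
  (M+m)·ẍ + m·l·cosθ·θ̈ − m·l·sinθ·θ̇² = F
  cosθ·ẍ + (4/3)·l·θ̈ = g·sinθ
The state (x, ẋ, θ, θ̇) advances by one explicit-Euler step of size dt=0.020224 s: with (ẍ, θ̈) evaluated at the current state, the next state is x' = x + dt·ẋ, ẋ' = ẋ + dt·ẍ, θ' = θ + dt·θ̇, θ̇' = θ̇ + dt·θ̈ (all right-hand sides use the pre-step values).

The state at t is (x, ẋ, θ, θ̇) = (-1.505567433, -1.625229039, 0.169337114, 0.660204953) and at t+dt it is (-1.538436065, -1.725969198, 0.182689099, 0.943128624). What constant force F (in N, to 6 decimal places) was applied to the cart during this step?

F = -9.711485 N

ẍ = (ẋ'−ẋ)/dt = (-1.725969198−-1.625229039)/0.020224 = -4.981218
θ̈ = (θ̇'−θ̇)/dt = (0.943128624−0.660204953)/0.020224 = 13.989501
sinθ=0.168529, cosθ=0.985697
F = (M+m)·ẍ + m·l·cosθ·θ̈ − m·l·sinθ·θ̇² = -11.045343 + 1.341002 − 0.007144 = -9.711485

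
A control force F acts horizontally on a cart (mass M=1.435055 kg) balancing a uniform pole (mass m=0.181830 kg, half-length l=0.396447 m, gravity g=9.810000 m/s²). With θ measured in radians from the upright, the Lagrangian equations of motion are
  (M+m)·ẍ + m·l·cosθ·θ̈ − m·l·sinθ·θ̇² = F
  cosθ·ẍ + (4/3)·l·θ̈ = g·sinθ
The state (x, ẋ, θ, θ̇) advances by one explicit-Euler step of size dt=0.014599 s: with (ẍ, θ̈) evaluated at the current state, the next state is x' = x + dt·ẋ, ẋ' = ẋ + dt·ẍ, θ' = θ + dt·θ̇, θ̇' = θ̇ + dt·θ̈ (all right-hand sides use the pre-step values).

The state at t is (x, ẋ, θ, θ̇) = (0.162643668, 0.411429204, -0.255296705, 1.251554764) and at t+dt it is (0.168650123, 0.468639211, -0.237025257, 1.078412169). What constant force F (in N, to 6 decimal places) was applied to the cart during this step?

ẍ = (ẋ'−ẋ)/dt = (0.468639211−0.411429204)/0.014599 = 3.918762
θ̈ = (θ̇'−θ̇)/dt = (1.078412169−1.251554764)/0.014599 = -11.859894
sinθ=-0.252533, cosθ=0.967588
F = (M+m)·ẍ + m·l·cosθ·θ̈ − m·l·sinθ·θ̇² = 6.336188 + -0.827222 − -0.028515 = 5.537480

F = 5.537480 N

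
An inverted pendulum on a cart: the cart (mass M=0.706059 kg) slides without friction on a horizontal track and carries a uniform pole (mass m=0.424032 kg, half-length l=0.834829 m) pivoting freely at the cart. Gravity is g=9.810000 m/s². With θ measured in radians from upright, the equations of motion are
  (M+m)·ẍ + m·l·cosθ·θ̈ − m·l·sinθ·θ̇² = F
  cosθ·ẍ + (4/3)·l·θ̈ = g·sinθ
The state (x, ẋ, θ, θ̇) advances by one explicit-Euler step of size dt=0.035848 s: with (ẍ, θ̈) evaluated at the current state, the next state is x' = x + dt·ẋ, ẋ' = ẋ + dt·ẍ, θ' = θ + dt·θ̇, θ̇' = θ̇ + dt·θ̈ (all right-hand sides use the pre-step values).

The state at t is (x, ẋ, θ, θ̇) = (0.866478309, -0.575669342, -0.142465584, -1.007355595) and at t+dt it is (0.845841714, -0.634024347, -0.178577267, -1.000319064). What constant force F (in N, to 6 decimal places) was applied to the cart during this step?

F = -1.719829 N

ẍ = (ẋ'−ẋ)/dt = (-0.634024347−-0.575669342)/0.035848 = -1.627845
θ̈ = (θ̇'−θ̇)/dt = (-1.000319064−-1.007355595)/0.035848 = 0.196288
sinθ=-0.141984, cosθ=0.989869
F = (M+m)·ẍ + m·l·cosθ·θ̈ − m·l·sinθ·θ̇² = -1.839614 + 0.068781 − -0.051004 = -1.719829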